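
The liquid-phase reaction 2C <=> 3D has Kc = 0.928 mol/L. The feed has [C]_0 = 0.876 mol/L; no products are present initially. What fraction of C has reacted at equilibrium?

Let X = conversion of C; extent ξ = 0.876X/2 mol/L.
Concentrations: [C] = 0.876 − 0.876X; [D] = 1.31X.
Kc = [D]^3 / ([C]^2).
Equating to 0.928 mol/L: the physical root is X = 0.454.

X = 0.454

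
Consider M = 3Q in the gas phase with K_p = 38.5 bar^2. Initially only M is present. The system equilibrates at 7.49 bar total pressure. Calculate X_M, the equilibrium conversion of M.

Let X = conversion of M (basis 1 mol M); extent of reaction ξ = X.
Mole table: n_M = 1 − X; n_Q = 3X.
Total moles n_T = 1 + 2X.
Mole fractions y_i = n_i/n_T; K_p = p_Q^3 / (p_M) with p_i = y_i·P.
Equating to 38.5 bar^2 and solving on 0 < X < 1: X = 0.364.

X = 0.364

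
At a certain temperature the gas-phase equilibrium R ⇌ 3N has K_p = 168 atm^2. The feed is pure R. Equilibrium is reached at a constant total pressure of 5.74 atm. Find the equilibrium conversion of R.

Basis: 1 mol R initially; let X = conversion of R. Extent ξ = X.
At extent ξ: n_R = 1 − X; n_N = 3X.
Summing: n_T = 1 + 2X.
Mole fractions y_i = n_i/n_T; K_p = p_N^3 / (p_R) with p_i = y_i·P.
This yields a degree-3 equation in X; solving on (0,1), X = 0.692.

X = 0.692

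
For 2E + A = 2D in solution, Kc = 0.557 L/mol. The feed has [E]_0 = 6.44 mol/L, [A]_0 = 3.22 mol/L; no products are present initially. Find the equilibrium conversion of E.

Let X = conversion of E; extent ξ = 6.44X/2 mol/L.
Concentrations: [E] = 6.44 − 6.44X; [A] = 3.22 − 3.22X; [D] = 6.44X.
Kc = [D]^2 / ([E]^2 [A]).
Equating to 0.557 L/mol: the physical root is X = 0.489.

X = 0.489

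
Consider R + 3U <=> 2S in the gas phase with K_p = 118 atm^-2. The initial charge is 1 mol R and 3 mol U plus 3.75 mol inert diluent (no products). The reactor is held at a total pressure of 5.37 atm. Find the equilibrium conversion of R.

X = 0.818

Let X = conversion of R (basis 1 mol R); extent of reaction ξ = X.
At extent ξ: n_R = 1 − X; n_U = 3 − 3X; n_S = 2X; n_I = 3.75 (inert).
Total moles n_T = 7.75 − 2X.
y_i = n_i/n_T, p_i = y_i·P. K_p = p_S^2 / (p_R p_U^3).
Equating to 118 atm^-2 and solving on 0 < X < 1: X = 0.818.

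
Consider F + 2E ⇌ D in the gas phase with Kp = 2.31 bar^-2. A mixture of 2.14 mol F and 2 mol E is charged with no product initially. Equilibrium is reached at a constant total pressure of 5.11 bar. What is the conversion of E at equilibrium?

Basis: 2 mol E initially; let X = conversion of E. Extent ξ = X.
Moles: n_F = 2.14 − X; n_E = 2 − 2X; n_D = X.
n_T = Σnᵢ = 4.14 − 2X.
Mole fractions y_i = n_i/n_T; Kp = p_D / (p_F p_E^2) with p_i = y_i·P.
Substituting and setting equal to 2.31 bar^-2 gives a polynomial in X; the root in (0,1) is X = 0.872.

X = 0.872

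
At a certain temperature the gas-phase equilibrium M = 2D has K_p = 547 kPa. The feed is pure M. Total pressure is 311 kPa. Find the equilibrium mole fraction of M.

Basis: 1 mol M initially; let X = conversion of M. Extent ξ = X.
Mole table: n_M = 1 − X; n_D = 2X.
n_T = Σnᵢ = 1 + X.
y_i = n_i/n_T, p_i = y_i·P. K_p = p_D^2 / (p_M).
This yields a degree-2 equation in X; solving on (0,1), X = 0.553.
Then n_M = 0.447, n_T = 1.55, so y_M = 0.288.

y_M = 0.288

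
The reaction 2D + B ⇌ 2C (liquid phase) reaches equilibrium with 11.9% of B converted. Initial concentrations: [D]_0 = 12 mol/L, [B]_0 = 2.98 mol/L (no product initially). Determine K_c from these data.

K_c = 0.0015 L/mol

Let X = conversion of B.
Concentrations: [D] = 12 − 5.96X; [B] = 2.98 − 2.98X; [C] = 5.96X.
At X = 0.119: [D] = 11.3, [B] = 2.63, [C] = 0.709.
K_c = [C]^2 / ([D]^2 [B]) = 0.0015 L/mol.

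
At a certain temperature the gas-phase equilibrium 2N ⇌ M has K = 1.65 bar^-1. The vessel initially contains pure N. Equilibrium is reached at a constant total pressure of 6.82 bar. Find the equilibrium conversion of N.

X = 0.853

Basis: 1 mol N initially; let X = conversion of N. Extent ξ = 0.5X.
Moles: n_N = 1 − X; n_M = 0.5X.
Summing: n_T = 1 − 0.5X.
y_i = n_i/n_T, p_i = y_i·P. K = p_M / (p_N^2).
Substituting and setting equal to 1.65 bar^-1 gives a polynomial in X; the root in (0,1) is X = 0.853.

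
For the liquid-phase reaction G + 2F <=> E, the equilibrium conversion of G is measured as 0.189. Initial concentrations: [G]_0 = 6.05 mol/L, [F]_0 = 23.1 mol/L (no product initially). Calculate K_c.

Let X = conversion of G.
Concentrations: [G] = 6.05 − 6.05X; [F] = 23.1 − 12.1X; [E] = 6.05X.
At X = 0.189: [G] = 4.91, [F] = 20.8, [E] = 1.14.
K_c = [E] / ([G] [F]^2) = 0.000538 (mol/L)^-2.

K_c = 0.000538 (mol/L)^-2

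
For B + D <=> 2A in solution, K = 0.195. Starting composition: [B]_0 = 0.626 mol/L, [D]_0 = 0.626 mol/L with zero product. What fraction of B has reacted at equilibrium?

X = 0.181

Let X = conversion of B; extent ξ = 0.626·X mol/L.
Concentrations: [B] = 0.626 − 0.626X; [D] = 0.626 − 0.626X; [A] = 1.25X.
K = [A]^2 / ([B] [D]).
This equals 0.195 at X = 0.181 (the root in 0 < X < 1).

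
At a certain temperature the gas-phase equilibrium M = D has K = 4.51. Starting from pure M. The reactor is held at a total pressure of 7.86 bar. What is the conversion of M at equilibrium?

Let X = conversion of M (basis 1 mol M); extent of reaction ξ = X.
Species balance: n_M = 1 − X; n_D = X.
Since Δν = 0, n_T = 1 throughout.
Mole fractions y_i = n_i/n_T; K = p_D / (p_M) with p_i = y_i·P.
This yields a degree-1 equation in X; solving on (0,1), X = 0.819.

X = 0.819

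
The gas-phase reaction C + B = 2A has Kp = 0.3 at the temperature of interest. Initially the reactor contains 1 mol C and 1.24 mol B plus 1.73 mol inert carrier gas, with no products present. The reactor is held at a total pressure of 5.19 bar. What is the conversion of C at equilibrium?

Basis: 1 mol C initially; let X = conversion of C. Extent ξ = X.
Species balance: n_C = 1 − X; n_B = 1.24 − X; n_A = 2X; n_I = 1.73 (inert).
n_T stays at 3.97 (no change in mole number).
Mole fractions y_i = n_i/n_T; Kp = p_A^2 / (p_C p_B) with p_i = y_i·P.
Substituting and setting equal to 0.3 gives a polynomial in X; the root in (0,1) is X = 0.239.

X = 0.239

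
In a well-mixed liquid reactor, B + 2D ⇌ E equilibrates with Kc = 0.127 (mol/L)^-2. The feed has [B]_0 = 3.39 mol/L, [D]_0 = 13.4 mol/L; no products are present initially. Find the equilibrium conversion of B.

Let X = conversion of B; extent ξ = 3.39·X mol/L.
Concentrations: [B] = 3.39 − 3.39X; [D] = 13.4 − 6.78X; [E] = 3.39X.
Kc = [E] / ([B] [D]^2).
Setting equal to 0.127 and solving for X on (0,1) gives X = 0.876.

X = 0.876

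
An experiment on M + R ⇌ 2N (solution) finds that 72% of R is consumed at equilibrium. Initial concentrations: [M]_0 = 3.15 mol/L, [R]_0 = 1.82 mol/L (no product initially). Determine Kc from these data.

Let X = conversion of R.
Concentrations: [M] = 3.15 − 1.82X; [R] = 1.82 − 1.82X; [N] = 3.64X.
At X = 0.72: [M] = 1.84, [R] = 0.51, [N] = 2.62.
Kc = [N]^2 / ([M] [R]) = 7.33.

Kc = 7.33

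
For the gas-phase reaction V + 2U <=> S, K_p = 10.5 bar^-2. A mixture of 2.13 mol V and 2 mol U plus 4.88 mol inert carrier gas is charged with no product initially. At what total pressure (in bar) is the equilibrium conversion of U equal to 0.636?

P = 2.14 bar

Let X = conversion of U (basis 2 mol U); extent of reaction ξ = X.
Species balance: n_V = 2.13 − X; n_U = 2 − 2X; n_S = X; n_I = 4.88 (inert).
n_T = Σnᵢ = 9.01 − 2X.
K_p = p_S / (p_V p_U^2) with p_i = (n_i/n_T)·P.
At X = 0.636: the mole-fraction product g(X) = Π y_i^ν_i = 48.1. Since K_p = g(X)·P^{-2}, P = (g/K_p)^(1/2) = (48.1/10.5)^(1/2) = 2.14 bar.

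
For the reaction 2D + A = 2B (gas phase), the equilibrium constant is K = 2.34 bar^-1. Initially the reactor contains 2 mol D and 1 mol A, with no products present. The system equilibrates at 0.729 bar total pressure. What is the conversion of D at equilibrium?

Let X = conversion of D (basis 2 mol D); extent of reaction ξ = X.
Species balance: n_D = 2 − 2X; n_A = 1 − X; n_B = 2X.
n_T = Σnᵢ = 3 − X.
With p_i = (n_i/n_T)P, K = p_B^2 / (p_D^2 p_A).
Setting this equal to 2.34 bar^-1 and taking the physical root (0 < X < 1) gives X = 0.387.

X = 0.387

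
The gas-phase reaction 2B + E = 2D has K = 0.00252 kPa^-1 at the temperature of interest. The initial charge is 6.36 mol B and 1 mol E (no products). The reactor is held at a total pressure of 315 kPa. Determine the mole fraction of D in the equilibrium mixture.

y_D = 0.170

Take 1 mol E as basis and let X be its fractional conversion, so ξ = X.
Moles: n_B = 6.36 − 2X; n_E = 1 − X; n_D = 2X.
Summing: n_T = 7.36 − X.
With p_i = (n_i/n_T)P, K = p_D^2 / (p_B^2 p_E).
Equating to 0.00252 kPa^-1 and solving on 0 < X < 1: X = 0.578.
Then n_D = 1.16, n_T = 6.78, so y_D = 0.170.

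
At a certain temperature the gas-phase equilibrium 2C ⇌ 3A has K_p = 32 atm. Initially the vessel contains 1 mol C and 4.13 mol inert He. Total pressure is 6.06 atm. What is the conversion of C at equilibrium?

Take 1 mol C as basis and let X be its fractional conversion, so ξ = 0.5X.
Species balance: n_C = 1 − X; n_A = 1.5X; n_I = 4.13 (inert).
n_T = Σnᵢ = 5.13 + 0.5X.
With p_i = (n_i/n_T)P, K_p = p_A^3 / (p_C^2).
Substituting and setting equal to 32 atm gives a polynomial in X; the root in (0,1) is X = 0.770.

X = 0.770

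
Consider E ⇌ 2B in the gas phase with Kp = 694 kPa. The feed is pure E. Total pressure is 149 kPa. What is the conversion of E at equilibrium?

Let X = conversion of E (basis 1 mol E); extent of reaction ξ = X.
At extent ξ: n_E = 1 − X; n_B = 2X.
n_T = Σnᵢ = 1 + X.
Mole fractions y_i = n_i/n_T; Kp = p_B^2 / (p_E) with p_i = y_i·P.
Equating to 694 kPa and solving on 0 < X < 1: X = 0.733.

X = 0.733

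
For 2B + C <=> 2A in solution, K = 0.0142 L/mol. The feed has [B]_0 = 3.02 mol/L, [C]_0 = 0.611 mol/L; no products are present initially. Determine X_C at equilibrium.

Let X = conversion of C; extent ξ = 0.611·X mol/L.
Concentrations: [B] = 3.02 − 1.22X; [C] = 0.611 − 0.611X; [A] = 1.22X.
K = [A]^2 / ([B]^2 [C]).
This equals 0.0142 at X = 0.191 (the root in 0 < X < 1).

X = 0.191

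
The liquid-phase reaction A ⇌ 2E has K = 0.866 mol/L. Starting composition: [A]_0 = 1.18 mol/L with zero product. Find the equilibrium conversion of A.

X = 0.346

Let X = conversion of A; extent ξ = 1.18·X mol/L.
Concentrations: [A] = 1.18 − 1.18X; [E] = 2.36X.
K = [E]^2 / ([A]).
Equating to 0.866 mol/L: the physical root is X = 0.346.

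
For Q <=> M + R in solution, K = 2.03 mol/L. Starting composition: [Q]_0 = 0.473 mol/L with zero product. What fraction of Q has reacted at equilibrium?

Let X = conversion of Q; extent ξ = 0.473·X mol/L.
Concentrations: [Q] = 0.473 − 0.473X; [M] = 0.473X; [R] = 0.473X.
K = [M] [R] / ([Q]).
Solving K = 2.03 for X ∈ (0,1): X = 0.837.

X = 0.837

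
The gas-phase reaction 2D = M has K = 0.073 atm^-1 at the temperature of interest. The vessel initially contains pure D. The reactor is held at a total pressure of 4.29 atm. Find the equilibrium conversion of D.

X = 0.334

Let X = conversion of D (basis 1 mol D); extent of reaction ξ = 0.5X.
Species balance: n_D = 1 − X; n_M = 0.5X.
n_T = Σnᵢ = 1 − 0.5X.
Mole fractions y_i = n_i/n_T; K = p_M / (p_D^2) with p_i = y_i·P.
Equating to 0.073 atm^-1 and solving on 0 < X < 1: X = 0.334.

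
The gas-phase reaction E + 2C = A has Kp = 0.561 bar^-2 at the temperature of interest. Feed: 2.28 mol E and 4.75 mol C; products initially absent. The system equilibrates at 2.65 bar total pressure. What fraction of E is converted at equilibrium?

Let X = conversion of E (basis 2.28 mol E); extent of reaction ξ = 2.28X.
Moles: n_E = 2.28 − 2.28X; n_C = 4.75 − 4.56X; n_A = 2.28X.
n_T = Σnᵢ = 7.03 − 4.56X.
y_i = n_i/n_T, p_i = y_i·P. Kp = p_A / (p_E p_C^2).
Equating to 0.561 bar^-2 and solving on 0 < X < 1: X = 0.511.

X = 0.511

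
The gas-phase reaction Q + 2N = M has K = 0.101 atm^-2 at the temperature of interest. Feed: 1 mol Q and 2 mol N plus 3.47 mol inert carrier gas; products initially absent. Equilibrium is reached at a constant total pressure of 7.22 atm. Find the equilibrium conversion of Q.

X = 0.250

Basis: 1 mol Q initially; let X = conversion of Q. Extent ξ = X.
Species balance: n_Q = 1 − X; n_N = 2 − 2X; n_M = X; n_I = 3.47 (inert).
n_T = Σnᵢ = 6.47 − 2X.
y_i = n_i/n_T, p_i = y_i·P. K = p_M / (p_Q p_N^2).
Equating to 0.101 atm^-2 and solving on 0 < X < 1: X = 0.250.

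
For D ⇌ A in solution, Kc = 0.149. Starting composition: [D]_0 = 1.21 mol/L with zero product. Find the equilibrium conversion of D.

X = 0.130

Let X = conversion of D; extent ξ = 1.21·X mol/L.
Concentrations: [D] = 1.21 − 1.21X; [A] = 1.21X.
Kc = [A] / ([D]).
Equating to 0.149: the physical root is X = 0.130.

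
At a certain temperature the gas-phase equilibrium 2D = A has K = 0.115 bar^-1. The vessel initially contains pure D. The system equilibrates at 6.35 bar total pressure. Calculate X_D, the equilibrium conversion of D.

Let X = conversion of D (basis 1 mol D); extent of reaction ξ = 0.5X.
Species balance: n_D = 1 − X; n_A = 0.5X.
Total moles n_T = 1 − 0.5X.
y_i = n_i/n_T, p_i = y_i·P. K = p_A / (p_D^2).
Setting this equal to 0.115 bar^-1 and taking the physical root (0 < X < 1) gives X = 0.495.

X = 0.495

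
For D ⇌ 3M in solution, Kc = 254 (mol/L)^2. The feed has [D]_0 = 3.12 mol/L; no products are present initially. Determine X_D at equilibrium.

X = 0.678

Let X = conversion of D; extent ξ = 3.12·X mol/L.
Concentrations: [D] = 3.12 − 3.12X; [M] = 9.36X.
Kc = [M]^3 / ([D]).
This equals 254 at X = 0.678 (the root in 0 < X < 1).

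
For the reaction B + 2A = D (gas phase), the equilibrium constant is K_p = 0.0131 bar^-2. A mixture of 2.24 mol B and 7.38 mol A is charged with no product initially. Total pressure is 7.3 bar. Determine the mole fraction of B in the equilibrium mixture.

y_B = 0.194

Take 2.24 mol B as basis and let X be its fractional conversion, so ξ = 2.24X.
Moles: n_B = 2.24 − 2.24X; n_A = 7.38 − 4.48X; n_D = 2.24X.
n_T = Σnᵢ = 9.62 − 4.48X.
With p_i = (n_i/n_T)P, K_p = p_D / (p_B p_A^2).
Setting this equal to 0.0131 bar^-2 and taking the physical root (0 < X < 1) gives X = 0.273.
Then n_B = 1.63, n_T = 8.4, so y_B = 0.194.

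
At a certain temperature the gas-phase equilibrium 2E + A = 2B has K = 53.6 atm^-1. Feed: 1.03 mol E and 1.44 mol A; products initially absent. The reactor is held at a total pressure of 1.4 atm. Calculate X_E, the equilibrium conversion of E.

X = 0.859

Let X = conversion of E (basis 1.03 mol E); extent of reaction ξ = 0.515X.
Moles: n_E = 1.03 − 1.03X; n_A = 1.44 − 0.515X; n_B = 1.03X.
Total moles n_T = 2.47 − 0.515X.
With p_i = (n_i/n_T)P, K = p_B^2 / (p_E^2 p_A).
Substituting and setting equal to 53.6 atm^-1 gives a polynomial in X; the root in (0,1) is X = 0.859.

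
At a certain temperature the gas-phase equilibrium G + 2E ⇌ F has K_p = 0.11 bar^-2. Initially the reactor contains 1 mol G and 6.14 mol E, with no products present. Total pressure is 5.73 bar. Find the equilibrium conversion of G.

Let X = conversion of G (basis 1 mol G); extent of reaction ξ = X.
Moles: n_G = 1 − X; n_E = 6.14 − 2X; n_F = X.
Total moles n_T = 7.14 − 2X.
y_i = n_i/n_T, p_i = y_i·P. K_p = p_F / (p_G p_E^2).
This yields a degree-3 equation in X; solving on (0,1), X = 0.711.

X = 0.711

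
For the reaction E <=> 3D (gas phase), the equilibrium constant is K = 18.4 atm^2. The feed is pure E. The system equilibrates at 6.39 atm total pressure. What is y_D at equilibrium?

Let X = conversion of E (basis 1 mol E); extent of reaction ξ = X.
Species balance: n_E = 1 − X; n_D = 3X.
n_T = Σnᵢ = 1 + 2X.
y_i = n_i/n_T, p_i = y_i·P. K = p_D^3 / (p_E).
Substituting and setting equal to 18.4 atm^2 gives a polynomial in X; the root in (0,1) is X = 0.312.
Then n_D = 0.935, n_T = 1.62, so y_D = 0.576.

y_D = 0.576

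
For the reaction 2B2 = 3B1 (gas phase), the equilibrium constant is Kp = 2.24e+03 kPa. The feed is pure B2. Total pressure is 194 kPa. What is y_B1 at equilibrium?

y_B1 = 0.792

Basis: 1 mol B2 initially; let X = conversion of B2. Extent ξ = 0.5X.
Species balance: n_B2 = 1 − X; n_B1 = 1.5X.
n_T = Σnᵢ = 1 + 0.5X.
With p_i = (n_i/n_T)P, Kp = p_B1^3 / (p_B2^2).
Setting this equal to 2.24e+03 kPa and taking the physical root (0 < X < 1) gives X = 0.718.
Then n_B1 = 1.08, n_T = 1.36, so y_B1 = 0.792.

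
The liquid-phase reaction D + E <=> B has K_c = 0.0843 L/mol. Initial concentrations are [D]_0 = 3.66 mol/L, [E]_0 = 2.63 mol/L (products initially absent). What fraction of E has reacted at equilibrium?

X = 0.208

Let X = conversion of E; extent ξ = 2.63·X mol/L.
Concentrations: [D] = 3.66 − 2.63X; [E] = 2.63 − 2.63X; [B] = 2.63X.
K_c = [B] / ([D] [E]).
Setting equal to 0.0843 and solving for X on (0,1) gives X = 0.208.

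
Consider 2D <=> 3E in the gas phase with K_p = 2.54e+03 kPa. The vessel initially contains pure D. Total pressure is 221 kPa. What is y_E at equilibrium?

Basis: 1 mol D initially; let X = conversion of D. Extent ξ = 0.5X.
At extent ξ: n_D = 1 − X; n_E = 1.5X.
n_T = Σnᵢ = 1 + 0.5X.
With p_i = (n_i/n_T)P, K_p = p_E^3 / (p_D^2).
Equating to 2.54e+03 kPa and solving on 0 < X < 1: X = 0.717.
Then n_E = 1.08, n_T = 1.36, so y_E = 0.792.

y_E = 0.792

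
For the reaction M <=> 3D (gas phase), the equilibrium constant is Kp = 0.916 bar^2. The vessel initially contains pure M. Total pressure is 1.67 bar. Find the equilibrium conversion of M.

X = 0.277

Let X = conversion of M (basis 1 mol M); extent of reaction ξ = X.
Moles: n_M = 1 − X; n_D = 3X.
Summing: n_T = 1 + 2X.
With p_i = (n_i/n_T)P, Kp = p_D^3 / (p_M).
Substituting and setting equal to 0.916 bar^2 gives a polynomial in X; the root in (0,1) is X = 0.277.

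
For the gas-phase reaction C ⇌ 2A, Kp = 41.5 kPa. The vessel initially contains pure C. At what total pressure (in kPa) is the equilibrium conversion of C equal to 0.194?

Basis: 1 mol C initially; let X = conversion of C. Extent ξ = X.
Mole table: n_C = 1 − X; n_A = 2X.
Summing: n_T = 1 + X.
Kp = p_A^2 / (p_C) with p_i = (n_i/n_T)·P.
At X = 0.194: the mole-fraction product g(X) = Π y_i^ν_i = 0.1564. Since Kp = g(X)·P^{1}, P = (Kp/g)^(1/1) = (41.5/0.1564)^(1/1) = 265 kPa.

P = 265 kPa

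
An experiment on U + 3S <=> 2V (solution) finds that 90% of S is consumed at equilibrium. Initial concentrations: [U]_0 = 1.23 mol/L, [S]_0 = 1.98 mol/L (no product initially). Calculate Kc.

Let X = conversion of S.
Concentrations: [U] = 1.23 − 0.66X; [S] = 1.98 − 1.98X; [V] = 1.32X.
At X = 0.9: [U] = 0.636, [S] = 0.198, [V] = 1.19.
Kc = [V]^2 / ([U] [S]^3) = 286 (mol/L)^-2.

Kc = 286 (mol/L)^-2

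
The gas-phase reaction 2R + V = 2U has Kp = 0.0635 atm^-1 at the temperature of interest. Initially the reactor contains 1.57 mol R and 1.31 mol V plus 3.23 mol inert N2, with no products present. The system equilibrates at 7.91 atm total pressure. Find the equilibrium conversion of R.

Basis: 1.57 mol R initially; let X = conversion of R. Extent ξ = 0.785X.
Mole table: n_R = 1.57 − 1.57X; n_V = 1.31 − 0.785X; n_U = 1.57X; n_I = 3.23 (inert).
n_T = Σnᵢ = 6.11 − 0.785X.
With p_i = (n_i/n_T)P, Kp = p_U^2 / (p_R^2 p_V).
Equating to 0.0635 atm^-1 and solving on 0 < X < 1: X = 0.236.

X = 0.236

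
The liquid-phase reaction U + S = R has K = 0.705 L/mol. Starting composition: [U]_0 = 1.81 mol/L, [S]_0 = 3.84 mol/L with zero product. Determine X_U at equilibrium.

Let X = conversion of U; extent ξ = 1.81·X mol/L.
Concentrations: [U] = 1.81 − 1.81X; [S] = 3.84 − 1.81X; [R] = 1.81X.
K = [R] / ([U] [S]).
Solving K = 0.705 for X ∈ (0,1): X = 0.652.

X = 0.652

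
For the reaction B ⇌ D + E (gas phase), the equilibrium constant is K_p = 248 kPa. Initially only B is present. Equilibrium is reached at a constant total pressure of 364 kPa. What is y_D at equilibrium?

Basis: 1 mol B initially; let X = conversion of B. Extent ξ = X.
Moles: n_B = 1 − X; n_D = X; n_E = X.
n_T = Σnᵢ = 1 + X.
Mole fractions y_i = n_i/n_T; K_p = p_D p_E / (p_B) with p_i = y_i·P.
Substituting and setting equal to 248 kPa gives a polynomial in X; the root in (0,1) is X = 0.637.
Then n_D = 0.637, n_T = 1.64, so y_D = 0.389.

y_D = 0.389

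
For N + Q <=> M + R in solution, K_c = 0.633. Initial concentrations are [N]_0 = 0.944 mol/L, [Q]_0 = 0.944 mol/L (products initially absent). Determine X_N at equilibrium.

X = 0.443

Let X = conversion of N; extent ξ = 0.944·X mol/L.
Concentrations: [N] = 0.944 − 0.944X; [Q] = 0.944 − 0.944X; [M] = 0.944X; [R] = 0.944X.
K_c = [M] [R] / ([N] [Q]).
Setting equal to 0.633 and solving for X on (0,1) gives X = 0.443.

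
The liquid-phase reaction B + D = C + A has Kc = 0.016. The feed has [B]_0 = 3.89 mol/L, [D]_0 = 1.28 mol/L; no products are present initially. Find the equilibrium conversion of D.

X = 0.192

Let X = conversion of D; extent ξ = 1.28·X mol/L.
Concentrations: [B] = 3.89 − 1.28X; [D] = 1.28 − 1.28X; [C] = 1.28X; [A] = 1.28X.
Kc = [C] [A] / ([B] [D]).
Setting equal to 0.016 and solving for X on (0,1) gives X = 0.192.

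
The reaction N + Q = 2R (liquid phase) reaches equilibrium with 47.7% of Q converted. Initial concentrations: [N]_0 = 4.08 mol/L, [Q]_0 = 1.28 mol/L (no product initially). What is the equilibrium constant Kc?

Let X = conversion of Q.
Concentrations: [N] = 4.08 − 1.28X; [Q] = 1.28 − 1.28X; [R] = 2.56X.
At X = 0.477: [N] = 3.47, [Q] = 0.669, [R] = 1.22.
Kc = [R]^2 / ([N] [Q]) = 0.642.

Kc = 0.642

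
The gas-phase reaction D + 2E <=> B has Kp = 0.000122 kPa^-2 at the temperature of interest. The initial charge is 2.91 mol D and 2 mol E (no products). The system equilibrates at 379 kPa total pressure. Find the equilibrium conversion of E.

Take 2 mol E as basis and let X be its fractional conversion, so ξ = X.
Species balance: n_D = 2.91 − X; n_E = 2 − 2X; n_B = X.
n_T = Σnᵢ = 4.91 − 2X.
With p_i = (n_i/n_T)P, Kp = p_B / (p_D p_E^2).
Setting this equal to 0.000122 kPa^-2 and taking the physical root (0 < X < 1) gives X = 0.759.

X = 0.759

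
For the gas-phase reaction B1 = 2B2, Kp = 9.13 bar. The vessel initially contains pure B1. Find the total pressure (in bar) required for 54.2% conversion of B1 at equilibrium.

P = 5.49 bar

Let X = conversion of B1 (basis 1 mol B1); extent of reaction ξ = X.
Moles: n_B1 = 1 − X; n_B2 = 2X.
Summing: n_T = 1 + X.
Kp = p_B2^2 / (p_B1) with p_i = (n_i/n_T)·P.
At X = 0.542: the mole-fraction product g(X) = Π y_i^ν_i = 1.664. Since Kp = g(X)·P^{1}, P = (Kp/g)^(1/1) = (9.13/1.664)^(1/1) = 5.49 bar.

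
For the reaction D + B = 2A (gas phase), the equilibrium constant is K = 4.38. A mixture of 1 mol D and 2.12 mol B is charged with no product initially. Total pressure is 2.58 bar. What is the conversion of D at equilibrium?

Basis: 1 mol D initially; let X = conversion of D. Extent ξ = X.
Mole table: n_D = 1 − X; n_B = 2.12 − X; n_A = 2X.
Total moles n_T = 3.12 (Δν = 0, constant).
y_i = n_i/n_T, p_i = y_i·P. K = p_A^2 / (p_D p_B).
Substituting and setting equal to 4.38 gives a polynomial in X; the root in (0,1) is X = 0.693.

X = 0.693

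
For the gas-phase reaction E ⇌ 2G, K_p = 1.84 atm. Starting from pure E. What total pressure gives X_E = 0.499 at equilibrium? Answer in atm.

P = 1.39 atm

Take 1 mol E as basis and let X be its fractional conversion, so ξ = X.
Species balance: n_E = 1 − X; n_G = 2X.
Total moles n_T = 1 + X.
K_p = p_G^2 / (p_E) with p_i = (n_i/n_T)·P.
At X = 0.499: the mole-fraction product g(X) = Π y_i^ν_i = 1.326. Since K_p = g(X)·P^{1}, P = (K_p/g)^(1/1) = (1.84/1.326)^(1/1) = 1.39 atm.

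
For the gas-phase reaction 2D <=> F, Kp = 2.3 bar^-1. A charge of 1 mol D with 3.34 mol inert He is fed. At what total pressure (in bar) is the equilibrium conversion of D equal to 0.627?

P = 3.94 bar

Basis: 1 mol D initially; let X = conversion of D. Extent ξ = 0.5X.
Species balance: n_D = 1 − X; n_F = 0.5X; n_I = 3.34 (inert).
Summing: n_T = 4.34 − 0.5X.
Kp = p_F / (p_D^2) with p_i = (n_i/n_T)·P.
At X = 0.627: the mole-fraction product g(X) = Π y_i^ν_i = 9.073. Since Kp = g(X)·P^{-1}, P = (g/Kp)^(1/1) = (9.073/2.3)^(1/1) = 3.94 bar.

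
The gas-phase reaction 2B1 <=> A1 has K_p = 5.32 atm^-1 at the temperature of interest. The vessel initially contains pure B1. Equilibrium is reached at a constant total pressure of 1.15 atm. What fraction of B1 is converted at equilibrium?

X = 0.802

Take 1 mol B1 as basis and let X be its fractional conversion, so ξ = 0.5X.
Moles: n_B1 = 1 − X; n_A1 = 0.5X.
Total moles n_T = 1 − 0.5X.
y_i = n_i/n_T, p_i = y_i·P. K_p = p_A1 / (p_B1^2).
Substituting and setting equal to 5.32 atm^-1 gives a polynomial in X; the root in (0,1) is X = 0.802.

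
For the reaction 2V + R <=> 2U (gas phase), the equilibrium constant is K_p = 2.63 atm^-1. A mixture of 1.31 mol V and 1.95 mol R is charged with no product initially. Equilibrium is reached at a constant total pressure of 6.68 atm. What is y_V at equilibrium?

y_V = 0.117

Basis: 1.31 mol V initially; let X = conversion of V. Extent ξ = 0.655X.
Mole table: n_V = 1.31 − 1.31X; n_R = 1.95 − 0.655X; n_U = 1.31X.
Summing: n_T = 3.26 − 0.655X.
Mole fractions y_i = n_i/n_T; K_p = p_U^2 / (p_V^2 p_R) with p_i = y_i·P.
Equating to 2.63 atm^-1 and solving on 0 < X < 1: X = 0.753.
Then n_V = 0.324, n_T = 2.77, so y_V = 0.117.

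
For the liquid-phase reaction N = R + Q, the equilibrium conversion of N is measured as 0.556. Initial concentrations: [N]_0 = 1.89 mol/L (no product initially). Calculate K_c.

Let X = conversion of N.
Concentrations: [N] = 1.89 − 1.89X; [R] = 1.89X; [Q] = 1.89X.
At X = 0.556: [N] = 0.839, [R] = 1.05, [Q] = 1.05.
K_c = [R] [Q] / ([N]) = 1.32 mol/L.

K_c = 1.32 mol/L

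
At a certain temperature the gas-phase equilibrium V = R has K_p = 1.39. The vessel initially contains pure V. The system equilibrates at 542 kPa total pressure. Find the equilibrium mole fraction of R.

Basis: 1 mol V initially; let X = conversion of V. Extent ξ = X.
At extent ξ: n_V = 1 − X; n_R = X.
n_T stays at 1 (no change in mole number).
Mole fractions y_i = n_i/n_T; K_p = p_R / (p_V) with p_i = y_i·P.
Substituting and setting equal to 1.39 gives a polynomial in X; the root in (0,1) is X = 0.582.
Then n_R = 0.582, n_T = 1, so y_R = 0.582.

y_R = 0.582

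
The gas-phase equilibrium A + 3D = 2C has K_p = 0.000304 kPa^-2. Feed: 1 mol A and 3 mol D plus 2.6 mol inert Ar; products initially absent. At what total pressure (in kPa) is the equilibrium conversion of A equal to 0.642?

Let X = conversion of A (basis 1 mol A); extent of reaction ξ = X.
Moles: n_A = 1 − X; n_D = 3 − 3X; n_C = 2X; n_I = 2.6 (inert).
n_T = Σnᵢ = 6.6 − 2X.
K_p = p_C^2 / (p_A p_D^3) with p_i = (n_i/n_T)·P.
At X = 0.642: the mole-fraction product g(X) = Π y_i^ν_i = 105.1. Since K_p = g(X)·P^{-2}, P = (g/K_p)^(1/2) = (105.1/0.000304)^(1/2) = 588 kPa.

P = 588 kPa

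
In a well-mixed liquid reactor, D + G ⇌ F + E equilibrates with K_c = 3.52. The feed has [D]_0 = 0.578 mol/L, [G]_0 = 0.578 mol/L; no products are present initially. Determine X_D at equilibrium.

X = 0.652

Let X = conversion of D; extent ξ = 0.578·X mol/L.
Concentrations: [D] = 0.578 − 0.578X; [G] = 0.578 − 0.578X; [F] = 0.578X; [E] = 0.578X.
K_c = [F] [E] / ([D] [G]).
Setting equal to 3.52 and solving for X on (0,1) gives X = 0.652.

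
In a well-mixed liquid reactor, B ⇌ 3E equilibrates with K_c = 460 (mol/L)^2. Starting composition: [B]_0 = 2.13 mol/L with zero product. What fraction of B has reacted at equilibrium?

Let X = conversion of B; extent ξ = 2.13·X mol/L.
Concentrations: [B] = 2.13 − 2.13X; [E] = 6.39X.
K_c = [E]^3 / ([B]).
Equating to 460 (mol/L)^2: the physical root is X = 0.841.

X = 0.841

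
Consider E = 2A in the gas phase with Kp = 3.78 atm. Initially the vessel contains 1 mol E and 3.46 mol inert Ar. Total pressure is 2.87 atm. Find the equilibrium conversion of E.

Basis: 1 mol E initially; let X = conversion of E. Extent ξ = X.
Moles: n_E = 1 − X; n_A = 2X; n_I = 3.46 (inert).
n_T = Σnᵢ = 4.46 + X.
Mole fractions y_i = n_i/n_T; Kp = p_A^2 / (p_E) with p_i = y_i·P.
Equating to 3.78 atm and solving on 0 < X < 1: X = 0.707.

X = 0.707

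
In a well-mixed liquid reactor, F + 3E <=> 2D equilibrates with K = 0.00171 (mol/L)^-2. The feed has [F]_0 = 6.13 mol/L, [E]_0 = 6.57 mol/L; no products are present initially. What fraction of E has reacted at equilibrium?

Let X = conversion of E; extent ξ = 6.57X/3 mol/L.
Concentrations: [F] = 6.13 − 2.19X; [E] = 6.57 − 6.57X; [D] = 4.38X.
K = [D]^2 / ([F] [E]^3).
This equals 0.00171 at X = 0.246 (the root in 0 < X < 1).

X = 0.246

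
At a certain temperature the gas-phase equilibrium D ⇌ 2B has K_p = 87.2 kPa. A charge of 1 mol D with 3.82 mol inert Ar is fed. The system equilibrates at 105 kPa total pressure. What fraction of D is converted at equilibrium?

X = 0.639

Let X = conversion of D (basis 1 mol D); extent of reaction ξ = X.
At extent ξ: n_D = 1 − X; n_B = 2X; n_I = 3.82 (inert).
n_T = Σnᵢ = 4.82 + X.
With p_i = (n_i/n_T)P, K_p = p_B^2 / (p_D).
Substituting and setting equal to 87.2 kPa gives a polynomial in X; the root in (0,1) is X = 0.639.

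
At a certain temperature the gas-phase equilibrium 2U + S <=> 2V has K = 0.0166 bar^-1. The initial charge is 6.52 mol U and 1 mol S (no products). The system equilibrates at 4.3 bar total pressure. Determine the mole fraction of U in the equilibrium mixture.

Let X = conversion of S (basis 1 mol S); extent of reaction ξ = X.
Mole table: n_U = 6.52 − 2X; n_S = 1 − X; n_V = 2X.
n_T = Σnᵢ = 7.52 − X.
y_i = n_i/n_T, p_i = y_i·P. K = p_V^2 / (p_U^2 p_S).
Substituting and setting equal to 0.0166 bar^-1 gives a polynomial in X; the root in (0,1) is X = 0.257.
Then n_U = 6.01, n_T = 7.26, so y_U = 0.827.

y_U = 0.827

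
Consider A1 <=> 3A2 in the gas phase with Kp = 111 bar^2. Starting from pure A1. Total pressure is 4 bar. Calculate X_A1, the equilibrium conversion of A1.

X = 0.742

Basis: 1 mol A1 initially; let X = conversion of A1. Extent ξ = X.
Mole table: n_A1 = 1 − X; n_A2 = 3X.
n_T = Σnᵢ = 1 + 2X.
With p_i = (n_i/n_T)P, Kp = p_A2^3 / (p_A1).
Setting this equal to 111 bar^2 and taking the physical root (0 < X < 1) gives X = 0.742.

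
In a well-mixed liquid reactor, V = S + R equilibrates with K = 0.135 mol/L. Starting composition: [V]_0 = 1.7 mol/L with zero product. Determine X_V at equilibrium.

Let X = conversion of V; extent ξ = 1.7·X mol/L.
Concentrations: [V] = 1.7 − 1.7X; [S] = 1.7X; [R] = 1.7X.
K = [S] [R] / ([V]).
Solving K = 0.135 for X ∈ (0,1): X = 0.245.

X = 0.245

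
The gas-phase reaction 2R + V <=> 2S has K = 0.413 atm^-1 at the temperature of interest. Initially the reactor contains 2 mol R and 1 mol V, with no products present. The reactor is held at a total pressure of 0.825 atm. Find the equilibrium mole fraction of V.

Let X = conversion of R (basis 2 mol R); extent of reaction ξ = X.
Moles: n_R = 2 − 2X; n_V = 1 − X; n_S = 2X.
Total moles n_T = 3 − X.
y_i = n_i/n_T, p_i = y_i·P. K = p_S^2 / (p_R^2 p_V).
This yields a degree-3 equation in X; solving on (0,1), X = 0.235.
Then n_V = 0.765, n_T = 2.77, so y_V = 0.277.

y_V = 0.277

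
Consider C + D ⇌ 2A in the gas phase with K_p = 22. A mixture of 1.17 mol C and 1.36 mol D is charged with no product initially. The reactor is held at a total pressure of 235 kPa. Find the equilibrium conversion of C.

Let X = conversion of C (basis 1.17 mol C); extent of reaction ξ = 1.17X.
Species balance: n_C = 1.17 − 1.17X; n_D = 1.36 − 1.17X; n_A = 2.34X.
Total moles n_T = 2.53 (Δν = 0, constant).
With p_i = (n_i/n_T)P, K_p = p_A^2 / (p_C p_D).
Setting this equal to 22 and taking the physical root (0 < X < 1) gives X = 0.751.

X = 0.751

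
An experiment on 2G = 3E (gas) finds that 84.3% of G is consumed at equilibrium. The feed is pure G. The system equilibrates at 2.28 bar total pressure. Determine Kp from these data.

Kp = 132 bar

Take 1 mol G as basis and let X be its fractional conversion, so ξ = 0.5X.
Species balance: n_G = 1 − X; n_E = 1.5X.
Summing: n_T = 1 + 0.5X.
At X = 0.843: n_G = 0.157, n_E = 1.26, n_T = 1.42.
p_i = (n_i/n_T)·P. Kp = p_E^3 / (p_G^2) = 132 bar.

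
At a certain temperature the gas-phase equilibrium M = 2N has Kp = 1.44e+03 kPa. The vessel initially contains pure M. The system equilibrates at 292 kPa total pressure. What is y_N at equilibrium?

Take 1 mol M as basis and let X be its fractional conversion, so ξ = X.
Moles: n_M = 1 − X; n_N = 2X.
Total moles n_T = 1 + X.
Mole fractions y_i = n_i/n_T; Kp = p_N^2 / (p_M) with p_i = y_i·P.
Substituting and setting equal to 1.44e+03 kPa gives a polynomial in X; the root in (0,1) is X = 0.743.
Then n_N = 1.49, n_T = 1.74, so y_N = 0.853.

y_N = 0.853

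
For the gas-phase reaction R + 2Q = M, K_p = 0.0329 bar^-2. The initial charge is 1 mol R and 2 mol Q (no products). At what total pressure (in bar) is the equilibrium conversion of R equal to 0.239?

P = 5.12 bar

Take 1 mol R as basis and let X be its fractional conversion, so ξ = X.
Mole table: n_R = 1 − X; n_Q = 2 − 2X; n_M = X.
Summing: n_T = 3 − 2X.
K_p = p_M / (p_R p_Q^2) with p_i = (n_i/n_T)·P.
At X = 0.239: the mole-fraction product g(X) = Π y_i^ν_i = 0.8623. Since K_p = g(X)·P^{-2}, P = (g/K_p)^(1/2) = (0.8623/0.0329)^(1/2) = 5.12 bar.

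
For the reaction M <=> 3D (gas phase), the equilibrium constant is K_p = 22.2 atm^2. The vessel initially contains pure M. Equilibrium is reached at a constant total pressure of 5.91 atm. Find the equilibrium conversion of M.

X = 0.354

Basis: 1 mol M initially; let X = conversion of M. Extent ξ = X.
At extent ξ: n_M = 1 − X; n_D = 3X.
n_T = Σnᵢ = 1 + 2X.
y_i = n_i/n_T, p_i = y_i·P. K_p = p_D^3 / (p_M).
Substituting and setting equal to 22.2 atm^2 gives a polynomial in X; the root in (0,1) is X = 0.354.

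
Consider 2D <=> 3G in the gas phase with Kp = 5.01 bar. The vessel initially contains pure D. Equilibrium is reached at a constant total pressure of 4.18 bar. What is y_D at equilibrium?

y_D = 0.412

Basis: 1 mol D initially; let X = conversion of D. Extent ξ = 0.5X.
At extent ξ: n_D = 1 − X; n_G = 1.5X.
Summing: n_T = 1 + 0.5X.
Mole fractions y_i = n_i/n_T; Kp = p_G^3 / (p_D^2) with p_i = y_i·P.
Substituting and setting equal to 5.01 bar gives a polynomial in X; the root in (0,1) is X = 0.488.
Then n_D = 0.512, n_T = 1.24, so y_D = 0.412.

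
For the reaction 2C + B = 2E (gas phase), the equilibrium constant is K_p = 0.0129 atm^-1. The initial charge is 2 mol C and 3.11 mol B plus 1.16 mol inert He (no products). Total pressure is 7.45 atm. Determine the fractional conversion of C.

Let X = conversion of C (basis 2 mol C); extent of reaction ξ = X.
Species balance: n_C = 2 − 2X; n_B = 3.11 − X; n_E = 2X; n_I = 1.16 (inert).
Total moles n_T = 6.27 − X.
With p_i = (n_i/n_T)P, K_p = p_E^2 / (p_C^2 p_B).
Equating to 0.0129 atm^-1 and solving on 0 < X < 1: X = 0.177.

X = 0.177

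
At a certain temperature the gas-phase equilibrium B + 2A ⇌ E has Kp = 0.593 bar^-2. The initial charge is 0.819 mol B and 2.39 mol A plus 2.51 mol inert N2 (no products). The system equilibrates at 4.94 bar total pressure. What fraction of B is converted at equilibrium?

X = 0.572

Basis: 0.819 mol B initially; let X = conversion of B. Extent ξ = 0.819X.
Species balance: n_B = 0.819 − 0.819X; n_A = 2.39 − 1.64X; n_E = 0.819X; n_I = 2.51 (inert).
n_T = Σnᵢ = 5.72 − 1.64X.
y_i = n_i/n_T, p_i = y_i·P. Kp = p_E / (p_B p_A^2).
Setting this equal to 0.593 bar^-2 and taking the physical root (0 < X < 1) gives X = 0.572.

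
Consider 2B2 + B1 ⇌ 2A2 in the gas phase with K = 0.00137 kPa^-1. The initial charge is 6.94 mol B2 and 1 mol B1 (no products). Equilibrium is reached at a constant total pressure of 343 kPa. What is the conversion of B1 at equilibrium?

Take 1 mol B1 as basis and let X be its fractional conversion, so ξ = X.
Mole table: n_B2 = 6.94 − 2X; n_B1 = 1 − X; n_A2 = 2X.
Summing: n_T = 7.94 − X.
y_i = n_i/n_T, p_i = y_i·P. K = p_A2^2 / (p_B2^2 p_B1).
Substituting and setting equal to 0.00137 kPa^-1 gives a polynomial in X; the root in (0,1) is X = 0.517.

X = 0.517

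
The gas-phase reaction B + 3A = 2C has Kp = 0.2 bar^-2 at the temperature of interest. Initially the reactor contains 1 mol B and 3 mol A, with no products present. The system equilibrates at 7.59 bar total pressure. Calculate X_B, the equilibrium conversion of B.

X = 0.570

Let X = conversion of B (basis 1 mol B); extent of reaction ξ = X.
At extent ξ: n_B = 1 − X; n_A = 3 − 3X; n_C = 2X.
Summing: n_T = 4 − 2X.
With p_i = (n_i/n_T)P, Kp = p_C^2 / (p_B p_A^3).
Setting this equal to 0.2 bar^-2 and taking the physical root (0 < X < 1) gives X = 0.570.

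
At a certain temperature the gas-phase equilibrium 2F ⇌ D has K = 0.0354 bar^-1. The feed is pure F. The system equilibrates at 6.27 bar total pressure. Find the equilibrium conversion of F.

Let X = conversion of F (basis 1 mol F); extent of reaction ξ = 0.5X.
Moles: n_F = 1 − X; n_D = 0.5X.
Total moles n_T = 1 − 0.5X.
With p_i = (n_i/n_T)P, K = p_D / (p_F^2).
This yields a degree-2 equation in X; solving on (0,1), X = 0.272.

X = 0.272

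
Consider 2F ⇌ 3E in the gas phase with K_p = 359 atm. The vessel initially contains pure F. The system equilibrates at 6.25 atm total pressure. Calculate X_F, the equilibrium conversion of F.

X = 0.843

Let X = conversion of F (basis 1 mol F); extent of reaction ξ = 0.5X.
Moles: n_F = 1 − X; n_E = 1.5X.
Summing: n_T = 1 + 0.5X.
y_i = n_i/n_T, p_i = y_i·P. K_p = p_E^3 / (p_F^2).
This yields a degree-3 equation in X; solving on (0,1), X = 0.843.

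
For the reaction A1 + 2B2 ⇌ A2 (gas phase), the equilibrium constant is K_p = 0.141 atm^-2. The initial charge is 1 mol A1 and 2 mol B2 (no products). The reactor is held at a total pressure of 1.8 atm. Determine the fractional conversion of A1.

X = 0.153

Basis: 1 mol A1 initially; let X = conversion of A1. Extent ξ = X.
Species balance: n_A1 = 1 − X; n_B2 = 2 − 2X; n_A2 = X.
Total moles n_T = 3 − 2X.
Mole fractions y_i = n_i/n_T; K_p = p_A2 / (p_A1 p_B2^2) with p_i = y_i·P.
Equating to 0.141 atm^-2 and solving on 0 < X < 1: X = 0.153.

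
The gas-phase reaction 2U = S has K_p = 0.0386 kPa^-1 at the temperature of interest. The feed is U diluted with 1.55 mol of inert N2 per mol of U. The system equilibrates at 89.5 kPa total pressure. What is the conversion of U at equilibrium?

Basis: 1 mol U initially; let X = conversion of U. Extent ξ = 0.5X.
At extent ξ: n_U = 1 − X; n_S = 0.5X; n_I = 1.55 (inert).
Summing: n_T = 2.55 − 0.5X.
With p_i = (n_i/n_T)P, K_p = p_S / (p_U^2).
Setting this equal to 0.0386 kPa^-1 and taking the physical root (0 < X < 1) gives X = 0.568.

X = 0.568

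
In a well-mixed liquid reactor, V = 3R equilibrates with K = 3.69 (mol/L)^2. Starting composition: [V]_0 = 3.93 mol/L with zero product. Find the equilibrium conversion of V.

Let X = conversion of V; extent ξ = 3.93·X mol/L.
Concentrations: [V] = 3.93 − 3.93X; [R] = 11.8X.
K = [R]^3 / ([V]).
Solving K = 3.69 for X ∈ (0,1): X = 0.193.

X = 0.193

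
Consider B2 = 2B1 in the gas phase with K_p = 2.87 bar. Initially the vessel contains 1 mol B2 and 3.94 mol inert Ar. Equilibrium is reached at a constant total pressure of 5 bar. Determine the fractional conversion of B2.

Take 1 mol B2 as basis and let X be its fractional conversion, so ξ = X.
At extent ξ: n_B2 = 1 − X; n_B1 = 2X; n_I = 3.94 (inert).
Total moles n_T = 4.94 + X.
y_i = n_i/n_T, p_i = y_i·P. K_p = p_B1^2 / (p_B2).
Setting this equal to 2.87 bar and taking the physical root (0 < X < 1) gives X = 0.578.

X = 0.578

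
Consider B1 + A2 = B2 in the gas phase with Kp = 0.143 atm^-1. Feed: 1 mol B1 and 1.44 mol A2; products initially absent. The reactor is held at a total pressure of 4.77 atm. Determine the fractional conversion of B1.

Take 1 mol B1 as basis and let X be its fractional conversion, so ξ = X.
Mole table: n_B1 = 1 − X; n_A2 = 1.44 − X; n_B2 = X.
Total moles n_T = 2.44 − X.
Mole fractions y_i = n_i/n_T; Kp = p_B2 / (p_B1 p_A2) with p_i = y_i·P.
Substituting and setting equal to 0.143 atm^-1 gives a polynomial in X; the root in (0,1) is X = 0.269.

X = 0.269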